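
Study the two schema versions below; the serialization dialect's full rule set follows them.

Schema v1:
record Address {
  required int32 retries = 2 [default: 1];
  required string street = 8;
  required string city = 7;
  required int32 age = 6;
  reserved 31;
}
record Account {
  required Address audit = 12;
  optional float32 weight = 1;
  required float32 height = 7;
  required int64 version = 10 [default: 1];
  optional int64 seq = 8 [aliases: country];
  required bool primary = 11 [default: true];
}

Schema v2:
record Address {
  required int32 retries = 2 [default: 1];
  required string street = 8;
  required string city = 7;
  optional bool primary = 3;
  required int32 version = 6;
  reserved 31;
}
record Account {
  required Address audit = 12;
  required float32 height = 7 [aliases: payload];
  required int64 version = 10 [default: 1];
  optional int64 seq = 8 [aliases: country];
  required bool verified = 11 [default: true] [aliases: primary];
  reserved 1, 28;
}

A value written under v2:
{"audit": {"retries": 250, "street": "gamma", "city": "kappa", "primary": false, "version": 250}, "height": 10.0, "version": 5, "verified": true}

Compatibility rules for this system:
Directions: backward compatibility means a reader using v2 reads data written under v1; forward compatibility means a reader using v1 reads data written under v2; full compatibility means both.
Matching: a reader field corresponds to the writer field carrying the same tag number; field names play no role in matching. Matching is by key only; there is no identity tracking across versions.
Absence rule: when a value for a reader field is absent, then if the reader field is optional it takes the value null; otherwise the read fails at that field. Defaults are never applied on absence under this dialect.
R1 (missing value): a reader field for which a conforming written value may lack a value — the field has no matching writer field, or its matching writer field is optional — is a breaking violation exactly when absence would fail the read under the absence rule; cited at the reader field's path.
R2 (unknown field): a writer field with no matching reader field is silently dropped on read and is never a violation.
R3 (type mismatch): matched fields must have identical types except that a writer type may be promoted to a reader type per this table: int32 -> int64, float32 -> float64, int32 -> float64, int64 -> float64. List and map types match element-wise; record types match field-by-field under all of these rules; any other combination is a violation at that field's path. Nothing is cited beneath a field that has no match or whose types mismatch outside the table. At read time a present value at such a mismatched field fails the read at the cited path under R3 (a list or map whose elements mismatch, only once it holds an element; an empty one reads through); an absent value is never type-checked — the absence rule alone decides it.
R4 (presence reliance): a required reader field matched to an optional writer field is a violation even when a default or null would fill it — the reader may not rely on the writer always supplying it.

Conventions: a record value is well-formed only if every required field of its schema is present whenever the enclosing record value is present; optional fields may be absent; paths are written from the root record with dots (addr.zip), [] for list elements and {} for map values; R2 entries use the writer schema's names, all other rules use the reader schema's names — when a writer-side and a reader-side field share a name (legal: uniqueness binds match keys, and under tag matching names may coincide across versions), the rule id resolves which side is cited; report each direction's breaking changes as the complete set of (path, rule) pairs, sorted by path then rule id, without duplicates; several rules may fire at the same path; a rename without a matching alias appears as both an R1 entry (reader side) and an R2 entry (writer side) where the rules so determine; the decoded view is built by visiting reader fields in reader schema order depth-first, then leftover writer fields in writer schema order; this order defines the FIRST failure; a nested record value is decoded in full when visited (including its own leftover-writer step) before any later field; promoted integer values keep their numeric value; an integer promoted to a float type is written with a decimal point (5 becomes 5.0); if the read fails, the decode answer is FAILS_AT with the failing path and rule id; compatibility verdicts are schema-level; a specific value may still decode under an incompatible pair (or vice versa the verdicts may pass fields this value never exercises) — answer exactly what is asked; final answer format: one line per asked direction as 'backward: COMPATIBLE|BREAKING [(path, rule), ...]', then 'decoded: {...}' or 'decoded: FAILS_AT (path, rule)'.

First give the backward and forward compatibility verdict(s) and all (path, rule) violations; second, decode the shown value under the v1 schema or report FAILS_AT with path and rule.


backward: COMPATIBLE []; forward: COMPATIBLE []; decoded: {"audit": {"retries": 250, "street": "gamma", "city": "kappa", "age": 250}, "weight": null, "height": 10.0, "version": 5, "seq": null, "primary": true}

each type pair in Account: writer, then reader
backward pass over Account, reader schema v2, writer schema v1:
  writer required, Address -> Address: reader audit maps from writer audit
  writer required, float32 -> float32: reader height maps from writer height
  writer required, int64 -> int64: reader version maps from writer version
  writer optional, int64 -> int64: reader seq maps from writer seq
  writer required, bool -> bool: reader verified maps from writer primary
  writer field weight has no reader counterpart
  writer required, int32 -> int32: reader audit.retries maps from writer audit.retries
  writer required, string -> string: reader audit.street maps from writer audit.street
  writer required, string -> string: reader audit.city maps from writer audit.city
  no writer field matches reader audit.primary
  writer required, int32 -> int32: reader audit.version maps from writer audit.age
  => backward: COMPATIBLE
forward pass over Account, reader schema v1, writer schema v2:
  writer required, Address -> Address: reader audit maps from writer audit
  no writer field matches reader weight
  writer required, float32 -> float32: reader height maps from writer height
  writer required, int64 -> int64: reader version maps from writer version
  writer optional, int64 -> int64: reader seq maps from writer seq
  writer required, bool -> bool: reader primary maps from writer verified
  writer required, int32 -> int32: reader audit.retries maps from writer audit.retries
  writer required, string -> string: reader audit.street maps from writer audit.street
  writer required, string -> string: reader audit.city maps from writer audit.city
  writer required, int32 -> int32: reader audit.age maps from writer audit.version
  writer field audit.primary has no reader counterpart
  => forward: COMPATIBLE
decoding the Account value with the v1 reader:
  audit.retries := 250
  audit.street := "gamma"
  audit.city := "kappa"
  audit.age := 250 (from writer version)
  writer audit.primary: unknown -> dropped
  weight := null (absent, optional -> null)
  height := 10.0
  version := 5
  seq := null (absent, optional -> null)
  primary := true (from writer verified)
  => decoded: {"audit": {"retries": 250, "street": "gamma", "city": "kappa", "age": 250}, "weight": null, "height": 10.0, "version": 5, "seq": null, "primary": true}


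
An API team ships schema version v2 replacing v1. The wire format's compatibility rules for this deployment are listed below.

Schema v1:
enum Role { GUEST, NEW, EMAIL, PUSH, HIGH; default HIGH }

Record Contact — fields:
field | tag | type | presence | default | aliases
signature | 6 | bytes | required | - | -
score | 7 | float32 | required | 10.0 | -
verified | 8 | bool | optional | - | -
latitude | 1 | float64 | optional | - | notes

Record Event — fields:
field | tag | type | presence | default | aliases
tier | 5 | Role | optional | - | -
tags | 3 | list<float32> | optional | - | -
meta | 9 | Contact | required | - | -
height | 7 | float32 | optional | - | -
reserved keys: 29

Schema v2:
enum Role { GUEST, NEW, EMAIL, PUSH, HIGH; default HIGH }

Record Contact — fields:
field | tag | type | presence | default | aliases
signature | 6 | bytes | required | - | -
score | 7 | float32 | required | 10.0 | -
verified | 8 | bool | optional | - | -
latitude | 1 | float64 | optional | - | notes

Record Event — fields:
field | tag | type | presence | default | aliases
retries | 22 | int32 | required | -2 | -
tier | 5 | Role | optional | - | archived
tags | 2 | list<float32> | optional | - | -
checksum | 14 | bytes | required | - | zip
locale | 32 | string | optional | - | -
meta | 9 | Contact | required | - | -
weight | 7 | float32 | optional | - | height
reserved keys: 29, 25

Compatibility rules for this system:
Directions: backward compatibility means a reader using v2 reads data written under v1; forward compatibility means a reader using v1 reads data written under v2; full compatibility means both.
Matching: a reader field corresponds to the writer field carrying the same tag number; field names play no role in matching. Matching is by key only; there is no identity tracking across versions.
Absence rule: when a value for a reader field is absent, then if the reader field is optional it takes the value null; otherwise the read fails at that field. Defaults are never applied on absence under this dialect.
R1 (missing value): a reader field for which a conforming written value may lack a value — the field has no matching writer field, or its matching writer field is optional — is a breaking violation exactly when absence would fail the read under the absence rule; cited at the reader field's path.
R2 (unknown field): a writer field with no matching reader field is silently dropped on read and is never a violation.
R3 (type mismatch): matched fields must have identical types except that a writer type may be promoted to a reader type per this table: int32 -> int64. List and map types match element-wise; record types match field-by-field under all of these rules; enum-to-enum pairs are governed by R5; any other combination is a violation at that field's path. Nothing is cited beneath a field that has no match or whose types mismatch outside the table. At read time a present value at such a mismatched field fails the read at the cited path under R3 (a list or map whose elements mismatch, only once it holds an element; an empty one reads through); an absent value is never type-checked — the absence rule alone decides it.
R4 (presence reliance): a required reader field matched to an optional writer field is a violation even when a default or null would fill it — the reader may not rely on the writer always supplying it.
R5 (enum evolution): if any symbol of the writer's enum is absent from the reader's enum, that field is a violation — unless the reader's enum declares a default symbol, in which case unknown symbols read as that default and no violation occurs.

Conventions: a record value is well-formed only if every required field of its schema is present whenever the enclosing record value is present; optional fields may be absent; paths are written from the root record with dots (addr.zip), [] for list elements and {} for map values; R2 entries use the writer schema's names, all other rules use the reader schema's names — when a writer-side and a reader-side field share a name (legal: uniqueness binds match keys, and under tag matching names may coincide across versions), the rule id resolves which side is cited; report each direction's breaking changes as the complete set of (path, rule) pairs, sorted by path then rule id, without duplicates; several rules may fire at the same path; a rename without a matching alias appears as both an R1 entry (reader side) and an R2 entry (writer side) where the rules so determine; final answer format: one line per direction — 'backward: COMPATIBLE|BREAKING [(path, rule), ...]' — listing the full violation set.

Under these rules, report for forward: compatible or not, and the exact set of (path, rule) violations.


forward: COMPATIBLE []

in Event below, arrows point writer -> reader
forward analysis of Event with v1 as reader and v2 as writer:
  tier: Role -> Role, writer optional; from tier
  tags: no writer match
  meta: Contact -> Contact, writer required; from meta
  height: float32 -> float32, writer optional; from weight
  leftover writer field: retries
  leftover writer field: tags
  leftover writer field: checksum
  leftover writer field: locale
  meta.signature: bytes -> bytes, writer required; from meta.signature
  meta.score: float32 -> float32, writer required; from meta.score
  meta.verified: bool -> bool, writer optional; from meta.verified
  meta.latitude: float64 -> float64, writer optional; from meta.latitude
  => no violations; forward on Event: COMPATIBLE
the other Event changes do not affect what is asked:
  added field locale to record Event: optional string, tag 32 (in v2 it sits immediately before meta) -> triggers nothing under Event's printed rules — same verdict
  field tags in record Event: tag 3 changed to 2 -> triggers nothing under Event's printed rules — same verdict
  added field checksum to record Event: required bytes, tag 14 (in v2 it sits immediately before meta) -> fires only in the backward direction of Event, which is not asked here
  added field retries to record Event: required int32, tag 22, default -2 (in v2 it sits immediately before tier) -> fires only in the backward direction of Event, which is not asked here
  renamed field height to weight in record Event (alias height declared on the renamed field) -> triggers nothing under Event's printed rules — same verdict


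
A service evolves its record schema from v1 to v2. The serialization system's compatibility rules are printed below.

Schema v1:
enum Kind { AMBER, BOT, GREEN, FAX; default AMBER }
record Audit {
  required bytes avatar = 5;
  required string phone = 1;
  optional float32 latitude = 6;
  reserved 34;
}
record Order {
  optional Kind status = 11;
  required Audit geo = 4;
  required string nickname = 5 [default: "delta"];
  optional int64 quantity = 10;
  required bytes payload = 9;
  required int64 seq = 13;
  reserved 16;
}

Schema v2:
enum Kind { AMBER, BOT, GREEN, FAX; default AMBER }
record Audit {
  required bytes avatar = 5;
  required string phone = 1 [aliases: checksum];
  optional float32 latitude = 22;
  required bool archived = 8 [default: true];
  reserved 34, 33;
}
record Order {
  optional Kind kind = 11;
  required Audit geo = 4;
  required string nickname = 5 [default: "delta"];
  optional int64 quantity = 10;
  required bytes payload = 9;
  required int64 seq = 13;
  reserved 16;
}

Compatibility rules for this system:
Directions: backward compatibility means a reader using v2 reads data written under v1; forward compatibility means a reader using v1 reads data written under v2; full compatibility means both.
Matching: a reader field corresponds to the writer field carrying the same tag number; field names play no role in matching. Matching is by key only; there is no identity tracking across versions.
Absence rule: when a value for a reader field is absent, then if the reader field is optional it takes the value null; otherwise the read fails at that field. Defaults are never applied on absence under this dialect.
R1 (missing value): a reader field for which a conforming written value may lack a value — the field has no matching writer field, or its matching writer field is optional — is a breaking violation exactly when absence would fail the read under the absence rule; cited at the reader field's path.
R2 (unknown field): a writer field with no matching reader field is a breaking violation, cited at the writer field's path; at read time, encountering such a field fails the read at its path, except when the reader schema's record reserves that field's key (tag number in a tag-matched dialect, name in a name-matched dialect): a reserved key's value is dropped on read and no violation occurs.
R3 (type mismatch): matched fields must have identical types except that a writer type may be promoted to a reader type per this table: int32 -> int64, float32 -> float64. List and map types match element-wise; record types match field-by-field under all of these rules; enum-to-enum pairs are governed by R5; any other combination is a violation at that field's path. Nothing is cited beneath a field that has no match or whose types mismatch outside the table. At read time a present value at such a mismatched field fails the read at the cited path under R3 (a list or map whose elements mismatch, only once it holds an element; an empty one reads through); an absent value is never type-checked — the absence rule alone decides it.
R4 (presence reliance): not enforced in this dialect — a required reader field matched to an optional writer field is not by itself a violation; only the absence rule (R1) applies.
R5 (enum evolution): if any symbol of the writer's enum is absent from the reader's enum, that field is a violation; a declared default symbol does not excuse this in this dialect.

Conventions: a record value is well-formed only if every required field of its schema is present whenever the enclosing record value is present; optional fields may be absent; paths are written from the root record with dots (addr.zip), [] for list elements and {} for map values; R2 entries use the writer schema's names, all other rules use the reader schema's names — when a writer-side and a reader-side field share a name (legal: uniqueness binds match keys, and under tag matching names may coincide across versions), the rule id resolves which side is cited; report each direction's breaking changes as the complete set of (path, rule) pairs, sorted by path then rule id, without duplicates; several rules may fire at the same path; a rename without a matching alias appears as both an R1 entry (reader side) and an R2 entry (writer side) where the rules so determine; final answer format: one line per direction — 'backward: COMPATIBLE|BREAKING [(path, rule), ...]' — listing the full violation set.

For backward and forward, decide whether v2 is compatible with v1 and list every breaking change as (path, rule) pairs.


backward: BREAKING [(geo.archived, R1), (geo.latitude, R2)]; forward: BREAKING [(geo.archived, R2), (geo.latitude, R2)]

the writer's type comes first in each Order pair
backward for Order (reader v2, writer v1):
  Kind -> Kind, writer optional: kind aligns to status
  Audit -> Audit, writer required: geo aligns to geo
  string -> string, writer required: nickname aligns to nickname
  int64 -> int64, writer optional: quantity aligns to quantity
  bytes -> bytes, writer required: payload aligns to payload
  int64 -> int64, writer required: seq aligns to seq
  bytes -> bytes, writer required: geo.avatar aligns to geo.avatar
  string -> string, writer required: geo.phone aligns to geo.phone
  geo.latitude: no writer-side match
  geo.archived: no writer-side match
  geo.latitude (writer side), unknown to reader
  breaking: (geo.archived, R1)
  breaking: (geo.latitude, R2)
  backward on Order therefore BREAKING (2)
forward for Order (reader v1, writer v2):
  Kind -> Kind, writer optional: status aligns to kind
  Audit -> Audit, writer required: geo aligns to geo
  string -> string, writer required: nickname aligns to nickname
  int64 -> int64, writer optional: quantity aligns to quantity
  bytes -> bytes, writer required: payload aligns to payload
  int64 -> int64, writer required: seq aligns to seq
  bytes -> bytes, writer required: geo.avatar aligns to geo.avatar
  string -> string, writer required: geo.phone aligns to geo.phone
  geo.latitude: no writer-side match
  geo.latitude (writer side), unknown to reader
  geo.archived (writer side), unknown to reader
  breaking: (geo.archived, R2)
  breaking: (geo.latitude, R2)
  forward on Order therefore BREAKING (2)


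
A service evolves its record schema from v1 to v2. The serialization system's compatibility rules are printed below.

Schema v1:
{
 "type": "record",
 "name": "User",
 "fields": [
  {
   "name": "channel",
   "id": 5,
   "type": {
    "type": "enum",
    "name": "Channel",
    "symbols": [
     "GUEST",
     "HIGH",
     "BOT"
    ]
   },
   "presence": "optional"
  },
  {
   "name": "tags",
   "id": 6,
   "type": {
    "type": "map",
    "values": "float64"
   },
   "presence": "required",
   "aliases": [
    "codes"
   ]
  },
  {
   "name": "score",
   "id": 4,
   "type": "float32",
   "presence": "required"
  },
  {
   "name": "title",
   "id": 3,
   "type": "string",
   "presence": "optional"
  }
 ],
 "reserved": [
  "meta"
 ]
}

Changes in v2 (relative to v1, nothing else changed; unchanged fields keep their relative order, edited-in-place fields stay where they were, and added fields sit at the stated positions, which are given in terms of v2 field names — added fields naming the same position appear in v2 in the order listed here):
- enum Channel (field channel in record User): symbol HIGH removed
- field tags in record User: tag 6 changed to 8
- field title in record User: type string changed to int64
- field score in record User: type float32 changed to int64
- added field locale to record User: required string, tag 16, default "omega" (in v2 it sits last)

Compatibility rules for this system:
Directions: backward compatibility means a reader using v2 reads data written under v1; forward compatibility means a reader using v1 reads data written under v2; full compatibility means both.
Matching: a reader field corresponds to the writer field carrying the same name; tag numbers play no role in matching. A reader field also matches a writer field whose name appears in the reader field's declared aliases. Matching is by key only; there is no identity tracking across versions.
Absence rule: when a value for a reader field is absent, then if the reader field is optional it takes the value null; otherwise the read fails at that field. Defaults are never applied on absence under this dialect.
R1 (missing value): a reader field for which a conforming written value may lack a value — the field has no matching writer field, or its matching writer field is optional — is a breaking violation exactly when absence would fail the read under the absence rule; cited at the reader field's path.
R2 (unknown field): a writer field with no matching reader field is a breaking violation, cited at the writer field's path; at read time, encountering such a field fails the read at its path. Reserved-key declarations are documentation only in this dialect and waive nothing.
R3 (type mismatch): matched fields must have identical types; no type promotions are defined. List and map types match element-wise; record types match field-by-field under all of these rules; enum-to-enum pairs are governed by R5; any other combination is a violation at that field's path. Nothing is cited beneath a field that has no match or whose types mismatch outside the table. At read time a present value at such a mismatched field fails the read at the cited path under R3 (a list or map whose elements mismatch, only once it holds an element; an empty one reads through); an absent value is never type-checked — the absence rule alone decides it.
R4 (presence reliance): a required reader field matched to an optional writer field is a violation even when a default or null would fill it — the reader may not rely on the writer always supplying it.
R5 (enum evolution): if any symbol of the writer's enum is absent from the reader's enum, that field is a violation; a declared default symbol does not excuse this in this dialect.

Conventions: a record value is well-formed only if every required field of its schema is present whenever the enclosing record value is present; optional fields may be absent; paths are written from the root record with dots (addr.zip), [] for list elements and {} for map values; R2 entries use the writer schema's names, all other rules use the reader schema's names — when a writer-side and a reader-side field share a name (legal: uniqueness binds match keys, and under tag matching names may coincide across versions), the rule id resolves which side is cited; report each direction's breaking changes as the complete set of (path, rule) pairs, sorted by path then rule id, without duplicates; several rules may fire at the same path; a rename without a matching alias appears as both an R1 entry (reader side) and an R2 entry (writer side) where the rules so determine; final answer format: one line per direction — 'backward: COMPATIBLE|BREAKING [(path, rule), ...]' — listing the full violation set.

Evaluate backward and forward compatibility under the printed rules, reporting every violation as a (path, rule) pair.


backward: BREAKING [(channel, R5), (locale, R1), (score, R3), (title, R3)]; forward: BREAKING [(locale, R2), (score, R3), (title, R3)]

in User below, arrows point writer -> reader
checking backward for User: reader v2 against writer v1:
  Channel -> Channel, writer optional: channel aligns to channel
  map<string, float64> -> map<string, float64>, writer required: tags aligns to tags
  float32 -> int64, writer required: score aligns to score
  string -> int64, writer optional: title aligns to title
  no writer field matches reader locale
  R5 fires at channel
  R1 fires at locale
  R3 fires at score
  R3 fires at title
  => backward: BREAKING (4)
checking forward for User: reader v1 against writer v2:
  Channel -> Channel, writer optional: channel aligns to channel
  map<string, float64> -> map<string, float64>, writer required: tags aligns to tags
  int64 -> float32, writer required: score aligns to score
  int64 -> string, writer optional: title aligns to title
  locale (writer side), unknown to reader
  R2 fires at locale
  R3 fires at score
  R3 fires at title
  => forward: BREAKING (3)


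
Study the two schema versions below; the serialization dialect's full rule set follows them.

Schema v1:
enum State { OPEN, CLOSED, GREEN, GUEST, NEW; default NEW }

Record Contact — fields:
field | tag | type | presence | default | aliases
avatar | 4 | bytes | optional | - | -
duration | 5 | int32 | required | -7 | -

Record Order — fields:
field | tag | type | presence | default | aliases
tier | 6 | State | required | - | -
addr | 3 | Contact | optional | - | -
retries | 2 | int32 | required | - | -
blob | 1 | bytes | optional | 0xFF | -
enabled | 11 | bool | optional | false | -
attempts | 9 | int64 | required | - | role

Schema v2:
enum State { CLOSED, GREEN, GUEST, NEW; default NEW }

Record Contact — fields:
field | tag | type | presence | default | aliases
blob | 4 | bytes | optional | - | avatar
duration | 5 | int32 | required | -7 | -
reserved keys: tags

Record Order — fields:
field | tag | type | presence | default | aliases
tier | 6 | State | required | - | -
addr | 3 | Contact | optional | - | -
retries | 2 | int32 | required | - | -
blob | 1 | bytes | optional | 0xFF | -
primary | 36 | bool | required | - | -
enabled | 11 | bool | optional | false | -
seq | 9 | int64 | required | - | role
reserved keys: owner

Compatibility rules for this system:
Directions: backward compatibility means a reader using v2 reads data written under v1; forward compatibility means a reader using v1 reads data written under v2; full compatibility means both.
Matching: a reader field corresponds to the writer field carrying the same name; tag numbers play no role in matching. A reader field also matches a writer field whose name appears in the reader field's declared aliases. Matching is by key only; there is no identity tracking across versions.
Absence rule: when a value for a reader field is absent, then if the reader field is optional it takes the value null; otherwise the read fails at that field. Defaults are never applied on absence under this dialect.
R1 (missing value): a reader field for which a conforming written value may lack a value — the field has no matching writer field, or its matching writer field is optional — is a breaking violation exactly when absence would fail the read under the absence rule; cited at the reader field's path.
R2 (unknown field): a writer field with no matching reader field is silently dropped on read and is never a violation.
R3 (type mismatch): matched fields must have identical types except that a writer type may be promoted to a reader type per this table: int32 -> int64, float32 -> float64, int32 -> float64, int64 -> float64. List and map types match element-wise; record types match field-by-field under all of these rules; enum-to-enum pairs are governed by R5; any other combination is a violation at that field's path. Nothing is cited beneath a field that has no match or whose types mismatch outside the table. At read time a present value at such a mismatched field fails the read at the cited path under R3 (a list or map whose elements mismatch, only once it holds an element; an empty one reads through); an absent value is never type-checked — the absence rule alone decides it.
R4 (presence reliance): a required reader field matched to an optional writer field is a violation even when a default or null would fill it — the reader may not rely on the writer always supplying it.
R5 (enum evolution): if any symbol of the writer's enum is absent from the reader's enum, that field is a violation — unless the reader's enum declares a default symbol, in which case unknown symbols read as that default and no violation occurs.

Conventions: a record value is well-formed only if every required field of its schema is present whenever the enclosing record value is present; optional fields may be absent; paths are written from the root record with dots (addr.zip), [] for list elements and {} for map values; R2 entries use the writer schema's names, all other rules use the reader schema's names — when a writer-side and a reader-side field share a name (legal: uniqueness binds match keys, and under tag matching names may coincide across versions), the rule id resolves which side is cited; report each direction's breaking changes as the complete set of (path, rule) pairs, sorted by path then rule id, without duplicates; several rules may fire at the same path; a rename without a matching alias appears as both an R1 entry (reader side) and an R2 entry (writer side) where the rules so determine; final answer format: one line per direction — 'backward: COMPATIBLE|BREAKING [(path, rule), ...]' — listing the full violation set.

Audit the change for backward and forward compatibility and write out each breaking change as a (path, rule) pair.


backward: BREAKING [(primary, R1), (seq, R1)]; forward: BREAKING [(attempts, R1)]

arrows below run writer -> reader for Order
backward analysis of Order with v2 as reader and v1 as writer:
  tier: State -> State, writer required; from tier
  addr: Contact -> Contact, writer optional; from addr
  retries: int32 -> int32, writer required; from retries
  blob: bytes -> bytes, writer optional; from blob
  primary has no writer counterpart
  enabled: bool -> bool, writer optional; from enabled
  seq has no writer counterpart
  writer field attempts has no reader counterpart
  addr.blob: bytes -> bytes, writer optional; from addr.avatar
  addr.duration: int32 -> int32, writer required; from addr.duration
  R1 fires at primary
  R1 fires at seq
  => backward verdict for Order: BREAKING, 2 violation(s)
forward analysis of Order with v1 as reader and v2 as writer:
  tier: State -> State, writer required; from tier
  addr: Contact -> Contact, writer optional; from addr
  retries: int32 -> int32, writer required; from retries
  blob: bytes -> bytes, writer optional; from blob
  enabled: bool -> bool, writer optional; from enabled
  attempts has no writer counterpart
  writer field primary has no reader counterpart
  writer field seq has no reader counterpart
  addr.avatar has no writer counterpart
  addr.duration: int32 -> int32, writer required; from addr.duration
  writer field addr.blob has no reader counterpart
  R1 fires at attempts
  => forward verdict for Order: BREAKING, 1 violation(s)


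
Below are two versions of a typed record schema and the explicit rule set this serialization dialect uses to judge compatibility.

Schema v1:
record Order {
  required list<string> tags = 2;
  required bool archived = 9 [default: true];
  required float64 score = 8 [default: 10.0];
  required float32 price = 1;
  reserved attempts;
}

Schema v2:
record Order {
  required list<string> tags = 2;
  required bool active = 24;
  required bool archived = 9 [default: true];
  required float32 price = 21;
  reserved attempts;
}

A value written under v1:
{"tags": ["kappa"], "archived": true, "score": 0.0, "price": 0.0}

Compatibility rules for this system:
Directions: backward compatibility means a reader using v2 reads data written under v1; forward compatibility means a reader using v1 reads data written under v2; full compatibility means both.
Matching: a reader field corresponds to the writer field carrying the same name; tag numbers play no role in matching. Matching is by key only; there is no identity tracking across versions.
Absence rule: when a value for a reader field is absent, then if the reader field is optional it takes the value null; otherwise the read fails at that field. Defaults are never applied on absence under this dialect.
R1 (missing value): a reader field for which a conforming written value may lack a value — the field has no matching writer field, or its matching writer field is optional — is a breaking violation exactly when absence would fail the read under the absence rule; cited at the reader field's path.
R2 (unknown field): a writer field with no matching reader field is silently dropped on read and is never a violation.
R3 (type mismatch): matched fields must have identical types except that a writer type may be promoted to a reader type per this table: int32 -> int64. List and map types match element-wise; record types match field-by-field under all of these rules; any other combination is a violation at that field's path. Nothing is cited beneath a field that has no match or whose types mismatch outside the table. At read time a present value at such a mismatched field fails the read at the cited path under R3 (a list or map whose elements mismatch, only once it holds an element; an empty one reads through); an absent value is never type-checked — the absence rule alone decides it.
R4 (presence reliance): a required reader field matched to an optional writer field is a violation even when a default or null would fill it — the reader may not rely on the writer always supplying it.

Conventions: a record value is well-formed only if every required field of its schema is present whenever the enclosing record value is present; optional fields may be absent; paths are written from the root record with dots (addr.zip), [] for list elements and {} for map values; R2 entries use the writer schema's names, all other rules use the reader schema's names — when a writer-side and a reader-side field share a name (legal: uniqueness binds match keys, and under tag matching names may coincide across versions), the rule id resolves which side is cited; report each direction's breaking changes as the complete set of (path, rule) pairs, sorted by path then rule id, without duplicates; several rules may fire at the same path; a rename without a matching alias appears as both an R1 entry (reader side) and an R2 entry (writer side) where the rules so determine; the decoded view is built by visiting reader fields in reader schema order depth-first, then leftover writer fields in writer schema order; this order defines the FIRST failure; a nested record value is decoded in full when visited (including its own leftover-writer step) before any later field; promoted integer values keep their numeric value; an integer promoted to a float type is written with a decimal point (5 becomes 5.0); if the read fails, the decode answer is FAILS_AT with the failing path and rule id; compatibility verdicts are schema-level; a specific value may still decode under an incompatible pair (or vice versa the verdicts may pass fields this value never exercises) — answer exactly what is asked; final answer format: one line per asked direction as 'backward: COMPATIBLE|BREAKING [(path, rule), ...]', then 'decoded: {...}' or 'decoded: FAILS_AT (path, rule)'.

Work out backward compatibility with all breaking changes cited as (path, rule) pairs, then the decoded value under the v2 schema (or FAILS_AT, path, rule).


backward: BREAKING [(active, R1)]; decoded: FAILS_AT (active, R1)

arrows below run writer -> reader for Order
backward on Order — v2 reading data written by v1:
  tags <- tags (list<string> -> list<string>, writer required)
  active: no writer match
  archived <- archived (bool -> bool, writer required)
  price <- price (float32 -> float32, writer required)
  writer field score has no reader counterpart
  violation R1 at active
  backward on Order therefore BREAKING (1)
decoding the Order value with the v2 reader:
  tags := ["kappa"]
  read fails at active under R1 (no fill)
  => FAILS_AT (active, R1)
checking off the Order differences that do not matter here:
  removed field score from record Order -> matters only for Order's forward compatibility — outside the asked direction
  field price in record Order: tag 1 changed to 21 -> inert for the asked Order verdict: nothing fires


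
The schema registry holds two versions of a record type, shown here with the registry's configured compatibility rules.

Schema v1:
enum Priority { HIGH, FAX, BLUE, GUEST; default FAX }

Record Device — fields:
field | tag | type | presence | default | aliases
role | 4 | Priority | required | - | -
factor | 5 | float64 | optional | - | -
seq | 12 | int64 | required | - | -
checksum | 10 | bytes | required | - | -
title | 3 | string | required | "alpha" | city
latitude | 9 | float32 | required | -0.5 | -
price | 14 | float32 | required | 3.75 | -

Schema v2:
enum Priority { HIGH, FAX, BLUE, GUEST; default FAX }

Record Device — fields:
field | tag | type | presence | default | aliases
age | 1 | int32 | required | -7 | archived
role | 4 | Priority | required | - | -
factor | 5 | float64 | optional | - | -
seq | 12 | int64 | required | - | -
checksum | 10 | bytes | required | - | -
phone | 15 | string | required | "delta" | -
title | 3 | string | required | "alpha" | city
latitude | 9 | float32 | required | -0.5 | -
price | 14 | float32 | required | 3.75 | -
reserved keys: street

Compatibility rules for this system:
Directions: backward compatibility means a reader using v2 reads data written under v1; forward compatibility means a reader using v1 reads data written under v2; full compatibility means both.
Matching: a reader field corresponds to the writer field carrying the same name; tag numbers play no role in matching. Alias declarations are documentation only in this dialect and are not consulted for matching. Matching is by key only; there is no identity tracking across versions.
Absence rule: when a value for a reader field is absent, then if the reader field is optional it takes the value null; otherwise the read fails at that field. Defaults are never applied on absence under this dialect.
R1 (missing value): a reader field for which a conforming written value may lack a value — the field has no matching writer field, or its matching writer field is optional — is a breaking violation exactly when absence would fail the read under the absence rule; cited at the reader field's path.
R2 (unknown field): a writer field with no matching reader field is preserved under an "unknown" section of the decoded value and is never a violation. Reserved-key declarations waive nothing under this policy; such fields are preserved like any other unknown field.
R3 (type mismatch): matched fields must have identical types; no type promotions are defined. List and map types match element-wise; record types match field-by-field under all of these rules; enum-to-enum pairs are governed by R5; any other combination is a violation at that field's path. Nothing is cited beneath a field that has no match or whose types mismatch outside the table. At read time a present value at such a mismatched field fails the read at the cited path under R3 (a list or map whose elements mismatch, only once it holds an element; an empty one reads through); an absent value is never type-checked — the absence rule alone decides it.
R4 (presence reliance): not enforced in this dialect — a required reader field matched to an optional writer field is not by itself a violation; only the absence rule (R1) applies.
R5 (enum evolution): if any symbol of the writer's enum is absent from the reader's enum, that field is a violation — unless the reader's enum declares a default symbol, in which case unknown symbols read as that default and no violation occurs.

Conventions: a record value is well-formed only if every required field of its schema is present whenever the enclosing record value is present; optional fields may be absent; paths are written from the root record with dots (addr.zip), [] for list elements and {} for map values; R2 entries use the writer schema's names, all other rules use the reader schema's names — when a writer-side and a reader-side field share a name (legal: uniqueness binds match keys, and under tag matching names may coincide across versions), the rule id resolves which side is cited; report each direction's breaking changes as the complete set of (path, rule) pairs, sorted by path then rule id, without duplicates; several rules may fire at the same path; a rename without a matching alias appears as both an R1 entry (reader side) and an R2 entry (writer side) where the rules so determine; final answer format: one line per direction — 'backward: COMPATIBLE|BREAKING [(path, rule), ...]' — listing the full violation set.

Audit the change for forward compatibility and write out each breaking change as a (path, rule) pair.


arrows below run writer -> reader for Device
forward analysis of Device with v1 as reader and v2 as writer:
  role <- role (Priority -> Priority, writer required)
  factor <- factor (float64 -> float64, writer optional)
  seq <- seq (int64 -> int64, writer required)
  checksum <- checksum (bytes -> bytes, writer required)
  title <- title (string -> string, writer required)
  latitude <- latitude (float32 -> float32, writer required)
  price <- price (float32 -> float32, writer required)
  writer field age has no reader counterpart
  writer field phone has no reader counterpart
  nothing fires on Device: forward is COMPATIBLE
checking off the Device differences that do not matter here:
  added field age to record Device: required int32, tag 1, default -7 (in v2 it sits immediately before role) -> matters only for Device's backward compatibility — outside the asked direction
  added field phone to record Device: required string, tag 15, default "delta" (in v2 it sits immediately before title) -> matters only for Device's backward compatibility — outside the asked direction

forward: COMPATIBLE []
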